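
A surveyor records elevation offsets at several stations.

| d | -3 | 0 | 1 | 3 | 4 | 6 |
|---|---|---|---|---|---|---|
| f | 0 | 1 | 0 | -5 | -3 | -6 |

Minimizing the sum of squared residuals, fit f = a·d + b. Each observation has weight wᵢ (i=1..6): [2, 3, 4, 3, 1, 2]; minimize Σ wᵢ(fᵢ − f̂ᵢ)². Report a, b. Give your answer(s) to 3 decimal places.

a = -0.861, b = -0.480

Entries of MᵀWM: Σwᵢ·d·d = 137, Σwᵢ·d = 23, Σwᵢ·1 = 15.
And Σwᵢ·d·f = -129, Σwᵢ·f = -27.
So MᵀWM·[a, b]ᵀ = MᵀWf: [[137, 23]; [23, 15]]·[a, b]ᵀ = [-129, -27]ᵀ.
det = 137·15 − 23² = 1526.
a = ((-129)·15 − 23·(-27))/1526 = -657/763; b = (137·(-27) − 23·(-129))/1526 = -366/763.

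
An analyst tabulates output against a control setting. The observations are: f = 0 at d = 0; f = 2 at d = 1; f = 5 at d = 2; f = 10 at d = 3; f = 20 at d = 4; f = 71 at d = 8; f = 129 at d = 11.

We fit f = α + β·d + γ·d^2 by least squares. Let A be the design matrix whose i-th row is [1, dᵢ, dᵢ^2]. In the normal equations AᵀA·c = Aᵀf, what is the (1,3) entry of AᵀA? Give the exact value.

215

Row 1 ↔ basis 1, column 3 ↔ basis d^2, so (AᵀA)_{1,3} = Σᵢ d^2 = (1)·(0) + (1)·(1) + (1)·(4) + (1)·(9) + (1)·(16) + (1)·(64) + (1)·(121) = 215.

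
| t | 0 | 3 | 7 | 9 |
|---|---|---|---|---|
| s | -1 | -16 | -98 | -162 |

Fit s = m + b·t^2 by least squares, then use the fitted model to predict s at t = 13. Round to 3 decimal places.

XᵀX·[m, b]ᵀ = Xᵀs reads: 4·m + 139·b = -277;  139·m + 9043·b = -18068.
(Σ1 = 4, Σt^2 = 139, Σt^2·t^2 = 9043, Σs = -277, Σt^2·s = -18068.)
Eliminating b: 9043·(row 1) − 139·(row 2) gives 16851·m = 9043·(-277) − 139·(-18068) = 6541, so m = 6541/16851.
Then b = ((-18068) − 139·(6541/16851))/9043 = -33769/16851.
At t = 13: ŝ = (6541/16851)·(1) + (-33769/16851)·(169) = -1900140/5617.

ŝ = -338.284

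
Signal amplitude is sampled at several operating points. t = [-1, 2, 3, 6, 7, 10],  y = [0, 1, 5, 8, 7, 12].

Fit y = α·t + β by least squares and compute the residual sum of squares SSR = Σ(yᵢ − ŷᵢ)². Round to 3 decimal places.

SSR = 7.174

Entries of XᵀX: Σt·t = 199, Σt = 27, Σ1 = 6.
And Σt·y = 234, Σy = 33.
XᵀX·[α, β]ᵀ = Xᵀy becomes [[199, 27]; [27, 6]]·[α, β]ᵀ = [234, 33]ᵀ.
det = 199·6 − 27² = 465.
α = (234·6 − 27·33)/465 = 171/155; β = (199·33 − 27·234)/465 = 83/155.
Residuals: 88/155, -54/31, 179/155, 131/155, -39/31, 67/155; SSR = 1112/155.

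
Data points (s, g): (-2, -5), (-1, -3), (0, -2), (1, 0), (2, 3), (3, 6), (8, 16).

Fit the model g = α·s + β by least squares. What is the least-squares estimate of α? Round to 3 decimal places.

α = 2.152

Forming AᵀA = [[83, 11]; [11, 7]] and Aᵀg = [165, 15]ᵀ gives AᵀA·[α, β]ᵀ = Aᵀg.
Eliminating β: 7·(row 1) − 11·(row 2) gives 460·α = 7·165 − 11·15 = 990, so α = 99/46.
Then β = (15 − 11·(99/46))/7 = -57/46.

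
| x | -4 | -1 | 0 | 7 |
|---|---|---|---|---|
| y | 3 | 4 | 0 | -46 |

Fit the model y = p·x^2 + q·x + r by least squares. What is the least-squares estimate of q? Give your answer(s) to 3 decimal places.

q = -2.810

Entries of AᵀA: Σx^2·x^2 = 2658, Σx^2·x = 278, Σx^2 = 66, Σx·x = 66, Σx = 2, Σ1 = 4.
For Aᵀy: Σx^2·y = -2202, Σx·y = -338, Σy = -39.
AᵀA·[p, q, r]ᵀ = Aᵀy becomes [[2658, 278, 66]; [278, 66, 2]; [66, 2, 4]]·[p, q, r]ᵀ = [-2202, -338, -39]ᵀ.
Inverting the 3×3 Gram matrix, [p, q, r]ᵀ = [-2327/4196, -58947/20980, 4224/5245]ᵀ.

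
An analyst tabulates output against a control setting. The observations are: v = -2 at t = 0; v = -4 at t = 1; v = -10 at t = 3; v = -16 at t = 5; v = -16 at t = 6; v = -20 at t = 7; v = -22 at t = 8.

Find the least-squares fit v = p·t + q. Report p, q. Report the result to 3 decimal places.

p = -2.531, q = -2.010

From the data, Σt·t = 184, Σt = 30, Σ1 = 7.
For Mᵀv: Σt·v = -526, Σv = -90.
So MᵀM·[p, q]ᵀ = Mᵀv: [[184, 30]; [30, 7]]·[p, q]ᵀ = [-526, -90]ᵀ.
det = 184·7 − 30² = 388.
p = ((-526)·7 − 30·(-90))/388 = -491/194; q = (184·(-90) − 30·(-526))/388 = -195/97.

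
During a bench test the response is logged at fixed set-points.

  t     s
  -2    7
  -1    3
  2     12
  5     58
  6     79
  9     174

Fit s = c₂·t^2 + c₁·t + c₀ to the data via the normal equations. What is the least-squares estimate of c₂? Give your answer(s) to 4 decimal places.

Entries of AᵀA: Σt^2·t^2 = 8515, Σt^2·t = 1069, Σt^2 = 151, Σt·t = 151, Σt = 19, Σ1 = 6.
And Σt^2·s = 18467, Σt·s = 2337, Σs = 333.
Normal equations: [[8515, 1069, 151]; [1069, 151, 19]; [151, 19, 6]]·[c₂, c₁, c₀]ᵀ = [18467, 2337, 333]ᵀ.
Inverting the 3×3 Gram matrix, [c₂, c₁, c₀]ᵀ = [23767/11877, 13100/11877, 6518/3959]ᵀ.

c₂ = 2.0011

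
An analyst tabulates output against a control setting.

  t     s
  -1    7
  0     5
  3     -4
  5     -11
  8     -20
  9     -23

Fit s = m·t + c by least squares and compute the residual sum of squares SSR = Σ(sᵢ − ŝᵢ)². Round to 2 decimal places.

Sums needed: Σt·t = 180, Σt = 24, Σ1 = 6.
For Mᵀs: Σt·s = -441, Σs = -46.
Normal equations: [[180, 24]; [24, 6]]·[m, c]ᵀ = [-441, -46]ᵀ.
det = 180·6 − 24² = 504.
m = ((-441)·6 − 24·(-46))/504 = -257/84; c = (180·(-46) − 24·(-441))/504 = 32/7.
Residuals: -53/84, 3/7, 17/28, -23/84, -2/21, -1/28; SSR = 29/28.

SSR = 1.04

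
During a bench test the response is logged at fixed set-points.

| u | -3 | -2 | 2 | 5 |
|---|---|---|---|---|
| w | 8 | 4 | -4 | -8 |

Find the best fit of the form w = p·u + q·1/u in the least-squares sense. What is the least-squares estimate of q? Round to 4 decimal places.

Entries of MᵀM: Σu·u = 42, Σu·1/u = 4, Σ1/u·1/u = 293/450.
Right-hand side: Σu·w = -80, Σ1/u·w = -124/15.
Δ = 42·(293/450) − 4² = 851/75.
p = ((-80)·(293/450) − 4·(-124/15))/(851/75) = -4280/2553; q = (42·(-124/15) − 4·(-80))/(851/75) = -2040/851.

q = -2.3972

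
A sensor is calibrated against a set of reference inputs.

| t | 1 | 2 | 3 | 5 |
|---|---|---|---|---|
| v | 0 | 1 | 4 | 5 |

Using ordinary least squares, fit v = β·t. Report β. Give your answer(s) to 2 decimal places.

β = 1.00

The normal system AᵀA·[β]ᵀ = Aᵀv is [[39]]·[β]ᵀ = [39]ᵀ.
β = 39/39 = 1.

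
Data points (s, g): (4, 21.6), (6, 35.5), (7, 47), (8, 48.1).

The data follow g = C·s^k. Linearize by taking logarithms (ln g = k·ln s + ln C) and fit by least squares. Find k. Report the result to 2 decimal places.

Taking logs, ln g = k·ln s + ln C, so regress ln g on ln s.
Σln s = 7.2034, Σ(ln s)² = 13.2429, Σln g = 14.3657, Σln s·ln g = 26.2017.
Normal system: [[13.2429, 7.2034]; [7.2034, 4]]·[k, ln C]ᵀ = [26.2017, 14.3657]ᵀ.
Solving (det = 1.0824): k = 1.22432, ln C = 1.38659.

k = 1.22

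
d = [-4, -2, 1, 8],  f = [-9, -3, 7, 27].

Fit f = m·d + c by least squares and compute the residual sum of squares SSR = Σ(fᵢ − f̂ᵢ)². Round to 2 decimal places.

Setting ∂/∂m … = 0 gives: 85·m + 3·c = 265;  3·m + 4·c = 22.
(Σd·d = 85, Σd = 3, Σ1 = 4, Σd·f = 265, Σf = 22.)
Δ = 85·4 − 3² = 331.
m = (265·4 − 3·22)/331 = 994/331; c = (85·22 − 3·265)/331 = 1075/331.
Residuals: -78/331, -80/331, 248/331, -90/331; SSR = 248/331.

SSR = 0.75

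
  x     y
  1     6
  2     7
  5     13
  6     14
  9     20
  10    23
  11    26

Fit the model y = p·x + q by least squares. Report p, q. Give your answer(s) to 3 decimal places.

p = 1.967, q = 3.206

Normal-equation sums: Σx·x = 368, Σx = 44, Σ1 = 7.
And Σx·y = 865, Σy = 109.
AᵀA·[p, q]ᵀ = Aᵀy becomes [[368, 44]; [44, 7]]·[p, q]ᵀ = [865, 109]ᵀ.
Δ = 368·7 − 44² = 640.
p = (865·7 − 44·109)/640 = 1259/640; q = (368·109 − 44·865)/640 = 513/160.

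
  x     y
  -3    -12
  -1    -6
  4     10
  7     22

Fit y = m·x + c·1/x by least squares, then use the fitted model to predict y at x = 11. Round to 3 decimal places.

ŷ = 33.068

AᵀA·[m, c]ᵀ = Aᵀy reads: 75·m + 4·c = 236;  4·m + (8425/7056)·c = 219/14.
(Σx·x = 75, Σx·1/x = 4, Σ1/x·1/x = 8425/7056, Σx·y = 236, Σ1/x·y = 219/14.)
Eliminating c: (8425/7056)·(row 1) − 4·(row 2) gives (172993/2352)·m = (8425/7056)·236 − 4·(219/14) = 386699/1764, so m = 1546796/518979.
Then c = ((219/14) − 4·(1546796/518979))/(8425/7056) = 539112/172993.
At x = 11: ŷ = (1546796/518979)·(11) + (539112/172993)·(1/11) = 188779652/5708769.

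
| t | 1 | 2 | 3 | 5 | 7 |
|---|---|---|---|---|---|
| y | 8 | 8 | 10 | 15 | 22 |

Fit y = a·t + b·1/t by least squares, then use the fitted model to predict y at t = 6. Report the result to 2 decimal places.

ŷ = 18.47

Compute the Gram sums: Σt·t = 88, Σt·1/t = 5, Σ1/t·1/t = 62689/44100.
Moment sums: Σt·y = 283, Σ1/t·y = 451/21.
So MᵀM·[a, b]ᵀ = Mᵀy: [[88, 5]; [5, 62689/44100]]·[a, b]ᵀ = [283, 451/21]ᵀ.
Eliminating b: (62689/44100)·(row 1) − 5·(row 2) gives (1103533/11025)·a = (62689/44100)·283 − 5·(451/21) = 13005487/44100, so a = 13005487/4414132.
Then b = ((451/21) − 5·(13005487/4414132))/(62689/44100) = 5235825/1103533.
At t = 6: ŷ = (13005487/4414132)·(6) + (5235825/1103533)·(1/6) = 20380868/1103533.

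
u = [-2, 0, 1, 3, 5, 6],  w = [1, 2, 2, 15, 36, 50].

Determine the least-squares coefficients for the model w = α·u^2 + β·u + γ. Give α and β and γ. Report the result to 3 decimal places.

The normal equations are: 2019·α + 361·β + 75·γ = 2841;  361·α + 75·β + 13·γ = 525;  75·α + 13·β + 6·γ = 106.
(Σu^2·u^2 = 2019, Σu^2·u = 361, Σu^2 = 75, Σu·u = 75, Σu = 13, Σ1 = 6, Σu^2·w = 2841, Σu·w = 525, Σw = 106.)
Row-reducing yields α = 37127/33744, β = 18477/11248, γ = 2989/8436.

α = 1.100, β = 1.643, γ = 0.354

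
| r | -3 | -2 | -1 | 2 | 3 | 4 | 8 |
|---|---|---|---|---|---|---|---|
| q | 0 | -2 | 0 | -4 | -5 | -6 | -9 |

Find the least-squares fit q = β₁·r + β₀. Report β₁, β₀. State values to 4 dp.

β₁ = -0.8264, β₀ = -2.4156

From the data, Σr·r = 107, Σr = 11, Σ1 = 7.
Right-hand side: Σr·q = -115, Σq = -26.
Normal equations: [[107, 11]; [11, 7]]·[β₁, β₀]ᵀ = [-115, -26]ᵀ.
Eliminating β₀: 7·(row 1) − 11·(row 2) gives 628·β₁ = 7·(-115) − 11·(-26) = -519, so β₁ = -519/628.
Then β₀ = ((-26) − 11·(-519/628))/7 = -1517/628.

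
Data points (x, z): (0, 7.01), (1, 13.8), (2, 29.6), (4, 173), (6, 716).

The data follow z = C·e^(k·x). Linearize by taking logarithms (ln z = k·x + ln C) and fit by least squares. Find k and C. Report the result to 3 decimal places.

k = 0.787, C = 6.618

With ln zᵢ as the transformed response and xᵢ as the regressor:
Σx = 13.0000, Σ(x)² = 57.0000, Σln z = 19.6868, Σx·ln z = 69.4555.
Normal system: [[57.0000, 13.0000]; [13.0000, 5]]·[k, ln C]ᵀ = [69.4555, 19.6868]ᵀ.
Slope k = (n·Σx·ln z − Σx·Σln z)/(n·Σ(x)² − (Σx)²) = (5·69.4555 − 13.0000·19.6868)/116.0000 = 0.78750; ln C = (Σln z − k·Σx)/n = 1.88986, so C = exp(1.88986) = 6.61845.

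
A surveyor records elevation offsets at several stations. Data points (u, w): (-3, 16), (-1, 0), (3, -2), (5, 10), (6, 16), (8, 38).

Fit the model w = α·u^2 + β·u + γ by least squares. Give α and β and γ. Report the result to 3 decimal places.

Normal-equation sums: Σu^2·u^2 = 6180, Σu^2·u = 852, Σu^2 = 144, Σu·u = 144, Σu = 18, Σ1 = 6.
Right-hand side: Σu^2·w = 3384, Σu·w = 396, Σw = 78.
Inverting the 3×3 Gram matrix, [α, β, γ]ᵀ = [189/191, -2691/955, -2192/955]ᵀ.

α = 0.990, β = -2.818, γ = -2.295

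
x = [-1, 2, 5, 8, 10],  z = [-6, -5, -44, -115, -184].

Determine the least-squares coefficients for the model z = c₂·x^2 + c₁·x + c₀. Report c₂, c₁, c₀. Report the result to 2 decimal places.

Entries of AᵀA: Σx^2·x^2 = 14738, Σx^2·x = 1644, Σx^2 = 194, Σx·x = 194, Σx = 24, Σ1 = 5.
Moment sums: Σx^2·z = -26886, Σx·z = -2984, Σz = -354.
Normal equations: [[14738, 1644, 194]; [1644, 194, 24]; [194, 24, 5]]·[c₂, c₁, c₀]ᵀ = [-26886, -2984, -354]ᵀ.
Row-reducing yields c₂ = -16733/8351, c₁ = 15202/8351, c₀ = -2140/1193.

c₂ = -2.00, c₁ = 1.82, c₀ = -1.79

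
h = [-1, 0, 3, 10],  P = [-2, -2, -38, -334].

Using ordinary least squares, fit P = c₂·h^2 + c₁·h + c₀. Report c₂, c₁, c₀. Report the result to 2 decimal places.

Normal-equation sums: Σh^2·h^2 = 10082, Σh^2·h = 1026, Σh^2 = 110, Σh·h = 110, Σh = 12, Σ1 = 4.
For XᵀP: Σh^2·P = -33744, Σh·P = -3452, ΣP = -376.
Normal equations: [[10082, 1026, 110]; [1026, 110, 12]; [110, 12, 4]]·[c₂, c₁, c₀]ᵀ = [-33744, -3452, -376]ᵀ.
Inverting the 3×3 Gram matrix, [c₂, c₁, c₀]ᵀ = [-57196/18901, -55642/18901, -36878/18901]ᵀ.

c₂ = -3.03, c₁ = -2.94, c₀ = -1.95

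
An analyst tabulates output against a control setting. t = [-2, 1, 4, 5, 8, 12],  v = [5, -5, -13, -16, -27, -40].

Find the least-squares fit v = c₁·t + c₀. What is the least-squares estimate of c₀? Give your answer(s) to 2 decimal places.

With design matrix A, AᵀA = [[254, 28]; [28, 6]] and Aᵀv = [-843, -96]ᵀ.
Eliminating c₀: 6·(row 1) − 28·(row 2) gives 740·c₁ = 6·(-843) − 28·(-96) = -2370, so c₁ = -237/74.
Then c₀ = ((-96) − 28·(-237/74))/6 = -39/37.

c₀ = -1.05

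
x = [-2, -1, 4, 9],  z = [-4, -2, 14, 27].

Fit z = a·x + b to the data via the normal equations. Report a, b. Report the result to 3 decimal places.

a = 2.877, b = 1.558

Sums needed: Σx·x = 102, Σx = 10, Σ1 = 4.
For Aᵀz: Σx·z = 309, Σz = 35.
det = 102·4 − 10² = 308.
a = (309·4 − 10·35)/308 = 443/154; b = (102·35 − 10·309)/308 = 120/77.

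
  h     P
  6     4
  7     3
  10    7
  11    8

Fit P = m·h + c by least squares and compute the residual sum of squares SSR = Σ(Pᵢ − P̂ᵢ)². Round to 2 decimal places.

SSR = 1.94

Entries of XᵀX: Σh·h = 306, Σh = 34, Σ1 = 4.
Moment sums: Σh·P = 203, ΣP = 22.
So XᵀX·[m, c]ᵀ = XᵀP: [[306, 34]; [34, 4]]·[m, c]ᵀ = [203, 22]ᵀ.
Eliminating c: 4·(row 1) − 34·(row 2) gives 68·m = 4·203 − 34·22 = 64, so m = 16/17.
Then c = (22 − 34·(16/17))/4 = -5/2.
Residuals: 29/34, -37/34, 3/34, 5/34; SSR = 33/17.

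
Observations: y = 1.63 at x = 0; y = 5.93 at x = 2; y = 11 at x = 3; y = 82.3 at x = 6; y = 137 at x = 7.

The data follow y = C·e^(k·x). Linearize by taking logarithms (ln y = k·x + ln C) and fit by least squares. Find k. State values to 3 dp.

Taking logs, ln y = k·x + ln C, so regress ln y on x.
Σx = 18.0000, Σ(x)² = 98.0000, Σln y = 13.9969, Σx·ln y = 71.6558.
Equations: 98.0000·k + 18.0000·ln C = 71.6558;  18.0000·k + 5·ln C = 13.9969.
Δ = 98.0000·5 − (18.0000)² = 166.0000; k = (71.6558·5 − 18.0000·13.9969)/166.0000 = 0.64058, ln C = (98.0000·13.9969 − 18.0000·71.6558)/166.0000 = 0.49329.

k = 0.641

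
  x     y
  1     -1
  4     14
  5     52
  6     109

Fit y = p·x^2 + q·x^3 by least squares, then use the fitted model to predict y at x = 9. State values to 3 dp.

Entries of MᵀM: Σx^2·x^2 = 2178, Σx^2·x^3 = 11926, Σx^3·x^3 = 66378.
For Mᵀy: Σx^2·y = 5447, Σx^3·y = 30939.
MᵀM·[p, q]ᵀ = Mᵀy becomes [[2178, 11926]; [11926, 66378]]·[p, q]ᵀ = [5447, 30939]ᵀ.
Δ = 2178·66378 − 11926² = 2341808.
p = (5447·66378 − 11926·30939)/2341808 = -1854387/585452; q = (2178·30939 − 11926·5447)/2341808 = 606055/585452.
At x = 9: ŷ = (-1854387/585452)·(81) + (606055/585452)·(729) = 72902187/146363.

ŷ = 498.092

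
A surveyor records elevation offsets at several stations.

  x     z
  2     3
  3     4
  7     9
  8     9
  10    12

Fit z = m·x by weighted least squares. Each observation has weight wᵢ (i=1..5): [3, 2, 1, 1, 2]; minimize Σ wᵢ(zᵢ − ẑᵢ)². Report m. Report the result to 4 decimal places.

The normal system MᵀWM·[m]ᵀ = MᵀWz is [[343]]·[m]ᵀ = [417]ᵀ.
m = 417/343 = 1.21574.

m = 1.2157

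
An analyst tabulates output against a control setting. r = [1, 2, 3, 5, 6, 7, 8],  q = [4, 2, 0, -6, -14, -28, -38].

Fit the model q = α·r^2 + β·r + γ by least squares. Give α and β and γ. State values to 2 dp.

α = -1.09, β = 3.95, γ = -0.28

From the data, Σr^2·r^2 = 8516, Σr^2·r = 1232, Σr^2 = 188, Σr·r = 188, Σr = 32, Σ1 = 7.
For Mᵀq: Σr^2·q = -4446, Σr·q = -606, Σq = -80.
Normal equations: [[8516, 1232, 188]; [1232, 188, 32]; [188, 32, 7]]·[α, β, γ]ᵀ = [-4446, -606, -80]ᵀ.
Solving the 3×3 system (Gaussian elimination) gives α = -263/242, β = 955/242, γ = -34/121.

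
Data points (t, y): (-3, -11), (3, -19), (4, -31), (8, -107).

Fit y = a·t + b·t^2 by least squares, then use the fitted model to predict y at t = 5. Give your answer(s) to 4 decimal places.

Normal-equation sums: Σt·t = 98, Σt·t^2 = 576, Σt^2·t^2 = 4514.
Moment sums: Σt·y = -1004, Σt^2·y = -7614.
So MᵀM·[a, b]ᵀ = Mᵀy: [[98, 576]; [576, 4514]]·[a, b]ᵀ = [-1004, -7614]ᵀ.
Δ = 98·4514 − 576² = 110596.
a = ((-1004)·4514 − 576·(-7614))/110596 = -36598/27649; b = (98·(-7614) − 576·(-1004))/110596 = -41967/27649.
At t = 5: ŷ = (-36598/27649)·(5) + (-41967/27649)·(25) = -28655/643.

ŷ = -44.5645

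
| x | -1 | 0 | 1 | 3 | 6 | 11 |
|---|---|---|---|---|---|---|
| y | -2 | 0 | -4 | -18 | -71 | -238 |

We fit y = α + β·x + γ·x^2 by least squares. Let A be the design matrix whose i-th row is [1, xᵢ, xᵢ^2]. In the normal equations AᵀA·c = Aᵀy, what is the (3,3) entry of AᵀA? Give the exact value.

Row 3 ↔ basis x^2, column 3 ↔ basis x^2, so (AᵀA)_{3,3} = Σᵢ (x^2)·(x^2) = (1)·(1) + (0)·(0) + (1)·(1) + (9)·(9) + (36)·(36) + (121)·(121) = 16020.

16020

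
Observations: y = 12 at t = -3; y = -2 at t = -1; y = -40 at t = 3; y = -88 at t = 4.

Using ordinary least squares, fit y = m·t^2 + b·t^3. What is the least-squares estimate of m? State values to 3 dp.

Sums needed: Σt^2·t^2 = 419, Σt^2·t^3 = 1023, Σt^3·t^3 = 5555.
Right-hand side: Σt^2·y = -1662, Σt^3·y = -7034.
MᵀM·[m, b]ᵀ = Mᵀy becomes [[419, 1023]; [1023, 5555]]·[m, b]ᵀ = [-1662, -7034]ᵀ.
Eliminating b: 5555·(row 1) − 1023·(row 2) gives 1281016·m = 5555·(-1662) − 1023·(-7034) = -2036628, so m = -46287/29114.
Then b = ((-7034) − 1023·(-46287/29114))/5555 = -311755/320254.

m = -1.590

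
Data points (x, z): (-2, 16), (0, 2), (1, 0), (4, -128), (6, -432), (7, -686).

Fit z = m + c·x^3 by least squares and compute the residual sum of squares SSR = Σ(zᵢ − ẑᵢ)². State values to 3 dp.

SSR = 3.746

From the data, Σ1 = 6, Σx^3 = 616, Σx^3·x^3 = 168466.
Right-hand side: Σz = -1228, Σx^3·z = -336930.
Normal equations: [[6, 616]; [616, 168466]]·[m, c]ᵀ = [-1228, -336930]ᵀ.
det = 6·168466 − 616² = 631340.
m = ((-1228)·168466 − 616·(-336930))/631340 = 168158/157835; c = (6·(-336930) − 616·(-1228))/631340 = -316283/157835.
Residuals: -173062/157835, 147512/157835, 29625/31567, -128926/157835, -7150/31567, 42101/157835; SSR = 591274/157835.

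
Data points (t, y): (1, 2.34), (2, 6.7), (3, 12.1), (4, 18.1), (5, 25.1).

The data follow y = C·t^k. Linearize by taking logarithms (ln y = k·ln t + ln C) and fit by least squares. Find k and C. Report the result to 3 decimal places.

Let Y = ln y. Fitting Y = k·ln t + ln C by least squares:
Σln t = 4.7875, Σ(ln t)² = 6.1995, Σln y = 11.3642, Σln t·ln y = 13.2591.
Normal system: [[6.1995, 4.7875]; [4.7875, 5]]·[k, ln C]ᵀ = [13.2591, 11.3642]ᵀ.
Solving (det = 8.0774): k = 1.47191, ln C = 0.86350, so C = exp(0.86350) = 2.37144.

k = 1.472, C = 2.371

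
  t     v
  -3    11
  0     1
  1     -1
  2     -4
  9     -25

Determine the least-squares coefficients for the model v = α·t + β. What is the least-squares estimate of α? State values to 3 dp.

α = -2.977

Normal-equation sums: Σt·t = 95, Σt = 9, Σ1 = 5.
And Σt·v = -267, Σv = -18.
XᵀX·[α, β]ᵀ = Xᵀv becomes [[95, 9]; [9, 5]]·[α, β]ᵀ = [-267, -18]ᵀ.
det = 95·5 − 9² = 394.
α = ((-267)·5 − 9·(-18))/394 = -1173/394; β = (95·(-18) − 9·(-267))/394 = 693/394.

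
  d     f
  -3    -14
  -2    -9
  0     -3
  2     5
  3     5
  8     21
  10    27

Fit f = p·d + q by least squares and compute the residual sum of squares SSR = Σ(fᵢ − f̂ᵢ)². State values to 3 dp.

From the data, Σd·d = 190, Σd = 18, Σ1 = 7.
For Xᵀf: Σd·f = 523, Σf = 32.
So XᵀX·[p, q]ᵀ = Xᵀf: [[190, 18]; [18, 7]]·[p, q]ᵀ = [523, 32]ᵀ.
det = 190·7 − 18² = 1006.
p = (523·7 − 18·32)/1006 = 3085/1006; q = (190·32 − 18·523)/1006 = -1667/503.
Residuals: -1495/1006, 225/503, 158/503, 1097/503, -891/1006, -110/503, -177/503; SSR = 8269/1006.

SSR = 8.220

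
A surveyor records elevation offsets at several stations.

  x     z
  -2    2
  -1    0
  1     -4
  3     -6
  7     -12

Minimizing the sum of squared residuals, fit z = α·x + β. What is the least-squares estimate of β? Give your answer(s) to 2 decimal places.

β = -1.56

AᵀA·[α, β]ᵀ = Aᵀz reads: 64·α + 8·β = -110;  8·α + 5·β = -20.
det = 64·5 − 8² = 256.
α = ((-110)·5 − 8·(-20))/256 = -195/128; β = (64·(-20) − 8·(-110))/256 = -25/16.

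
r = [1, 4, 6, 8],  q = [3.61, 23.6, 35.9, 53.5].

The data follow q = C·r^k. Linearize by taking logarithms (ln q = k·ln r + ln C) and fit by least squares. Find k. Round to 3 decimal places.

k = 1.294

Let Y = ln q. Fitting Y = k·ln r + ln C by least squares:
Σln r = 5.2575, Σ(ln r)² = 9.4563, Σln q = 12.0054, Σln r·ln q = 19.0738.
Equations: 9.4563·k + 5.2575·ln C = 19.0738;  5.2575·k + 4·ln C = 12.0054.
Δ = 9.4563·4 − (5.2575)² = 10.1839; k = (19.0738·4 − 5.2575·12.0054)/10.1839 = 1.29389, ln C = (9.4563·12.0054 − 5.2575·19.0738)/10.1839 = 1.30069.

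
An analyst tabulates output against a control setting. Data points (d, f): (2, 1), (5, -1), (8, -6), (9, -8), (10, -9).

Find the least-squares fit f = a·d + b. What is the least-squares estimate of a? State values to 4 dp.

Compute the Gram sums: Σd·d = 274, Σd = 34, Σ1 = 5.
For Mᵀf: Σd·f = -213, Σf = -23.
So MᵀM·[a, b]ᵀ = Mᵀf: [[274, 34]; [34, 5]]·[a, b]ᵀ = [-213, -23]ᵀ.
det = 274·5 − 34² = 214.
a = ((-213)·5 − 34·(-23))/214 = -283/214; b = (274·(-23) − 34·(-213))/214 = 470/107.

a = -1.3224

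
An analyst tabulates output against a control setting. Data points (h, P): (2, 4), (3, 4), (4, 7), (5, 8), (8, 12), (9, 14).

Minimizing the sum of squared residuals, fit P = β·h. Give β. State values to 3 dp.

β = 1.558

Compute the Gram sums: Σh·h = 199.
For XᵀP: Σh·P = 310.
XᵀX·[β]ᵀ = XᵀP becomes [[199]]·[β]ᵀ = [310]ᵀ.
β = 310/199 = 1.55779.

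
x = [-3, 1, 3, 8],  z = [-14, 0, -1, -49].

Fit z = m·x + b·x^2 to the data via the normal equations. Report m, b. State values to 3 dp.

m = 1.933, b = -1.001

The normal system MᵀM·[m, b]ᵀ = Mᵀz is [[83, 513]; [513, 4259]]·[m, b]ᵀ = [-353, -3271]ᵀ.
Determinant 83·4259 − 513² = 90328.
m = ((-353)·4259 − 513·(-3271))/90328 = 43649/22582; b = (83·(-3271) − 513·(-353))/90328 = -22601/22582.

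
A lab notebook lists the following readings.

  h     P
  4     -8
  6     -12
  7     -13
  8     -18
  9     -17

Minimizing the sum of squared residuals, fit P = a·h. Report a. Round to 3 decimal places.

Entries of MᵀM: Σh·h = 246.
For MᵀP: Σh·P = -492.
So MᵀM·[a]ᵀ = MᵀP: [[246]]·[a]ᵀ = [-492]ᵀ.
a = (-492)/246 = -2.

a = -2.000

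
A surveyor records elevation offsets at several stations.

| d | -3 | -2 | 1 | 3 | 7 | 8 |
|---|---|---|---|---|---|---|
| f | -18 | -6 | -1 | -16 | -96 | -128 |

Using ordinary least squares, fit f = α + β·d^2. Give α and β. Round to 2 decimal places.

α = 1.38, β = -2.01

Entries of XᵀX: Σ1 = 6, Σd^2 = 136, Σd^2·d^2 = 6676.
Right-hand side: Σf = -265, Σd^2·f = -13227.
Normal equations: [[6, 136]; [136, 6676]]·[α, β]ᵀ = [-265, -13227]ᵀ.
det = 6·6676 − 136² = 21560.
α = ((-265)·6676 − 136·(-13227))/21560 = 7433/5390; β = (6·(-13227) − 136·(-265))/21560 = -21661/10780.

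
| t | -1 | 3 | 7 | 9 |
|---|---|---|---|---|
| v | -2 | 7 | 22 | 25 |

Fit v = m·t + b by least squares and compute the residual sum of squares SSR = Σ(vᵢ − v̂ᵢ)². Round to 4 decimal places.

SSR = 7.6271

From the data, Σt·t = 140, Σt = 18, Σ1 = 4.
And Σt·v = 402, Σv = 52.
So MᵀM·[m, b]ᵀ = Mᵀv: [[140, 18]; [18, 4]]·[m, b]ᵀ = [402, 52]ᵀ.
det = 140·4 − 18² = 236.
m = (402·4 − 18·52)/236 = 168/59; b = (140·52 − 18·402)/236 = 11/59.
Residuals: 39/59, -102/59, 111/59, -48/59; SSR = 450/59.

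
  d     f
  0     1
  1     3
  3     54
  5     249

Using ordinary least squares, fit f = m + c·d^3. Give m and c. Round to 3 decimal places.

m = 0.841, c = 1.985

Normal-equation sums: Σ1 = 4, Σd^3 = 153, Σd^3·d^3 = 16355.
And Σf = 307, Σd^3·f = 32586.
Normal equations: [[4, 153]; [153, 16355]]·[m, c]ᵀ = [307, 32586]ᵀ.
det = 4·16355 − 153² = 42011.
m = (307·16355 − 153·32586)/42011 = 35327/42011; c = (4·32586 − 153·307)/42011 = 83373/42011.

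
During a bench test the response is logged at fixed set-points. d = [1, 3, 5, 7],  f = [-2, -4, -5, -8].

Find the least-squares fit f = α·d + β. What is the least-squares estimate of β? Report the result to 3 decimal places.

From the data, Σd·d = 84, Σd = 16, Σ1 = 4.
Right-hand side: Σd·f = -95, Σf = -19.
Normal equations: [[84, 16]; [16, 4]]·[α, β]ᵀ = [-95, -19]ᵀ.
Δ = 84·4 − 16² = 80.
α = ((-95)·4 − 16·(-19))/80 = -19/20; β = (84·(-19) − 16·(-95))/80 = -19/20.

β = -0.950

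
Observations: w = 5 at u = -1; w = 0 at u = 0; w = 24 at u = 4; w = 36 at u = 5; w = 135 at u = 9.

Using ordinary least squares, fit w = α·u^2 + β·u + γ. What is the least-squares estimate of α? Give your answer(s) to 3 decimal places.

α = 1.893

Normal-equation sums: Σu^2·u^2 = 7443, Σu^2·u = 917, Σu^2 = 123, Σu·u = 123, Σu = 17, Σ1 = 5.
And Σu^2·w = 12224, Σu·w = 1486, Σw = 200.
Row-reducing yields α = 18547/9800, β = -20743/9800, γ = 627/980.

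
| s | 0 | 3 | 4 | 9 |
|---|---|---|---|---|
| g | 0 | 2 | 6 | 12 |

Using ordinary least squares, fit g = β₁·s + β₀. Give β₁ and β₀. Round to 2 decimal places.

β₁ = 1.38, β₀ = -0.52

From the data, Σs·s = 106, Σs = 16, Σ1 = 4.
Right-hand side: Σs·g = 138, Σg = 20.
Δ = 106·4 − 16² = 168.
β₁ = (138·4 − 16·20)/168 = 29/21; β₀ = (106·20 − 16·138)/168 = -11/21.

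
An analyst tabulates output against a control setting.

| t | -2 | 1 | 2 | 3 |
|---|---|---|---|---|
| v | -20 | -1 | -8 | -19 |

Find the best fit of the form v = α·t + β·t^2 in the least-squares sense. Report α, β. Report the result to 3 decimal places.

α = 3.215, β = -3.281

The normal system MᵀM·[α, β]ᵀ = Mᵀv is [[18, 28]; [28, 114]]·[α, β]ᵀ = [-34, -284]ᵀ.
Δ = 18·114 − 28² = 1268.
α = ((-34)·114 − 28·(-284))/1268 = 1019/317; β = (18·(-284) − 28·(-34))/1268 = -1040/317.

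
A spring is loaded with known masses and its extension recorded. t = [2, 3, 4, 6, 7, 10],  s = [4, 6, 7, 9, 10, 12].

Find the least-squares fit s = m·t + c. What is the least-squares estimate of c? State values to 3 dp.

c = 2.831

From the data, Σt·t = 214, Σt = 32, Σ1 = 6.
And Σt·s = 298, Σs = 48.
So AᵀA·[m, c]ᵀ = Aᵀs: [[214, 32]; [32, 6]]·[m, c]ᵀ = [298, 48]ᵀ.
Determinant 214·6 − 32² = 260.
m = (298·6 − 32·48)/260 = 63/65; c = (214·48 − 32·298)/260 = 184/65.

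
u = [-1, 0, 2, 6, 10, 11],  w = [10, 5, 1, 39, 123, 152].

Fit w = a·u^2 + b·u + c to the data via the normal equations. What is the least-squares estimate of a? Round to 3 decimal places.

a = 1.575

Sums needed: Σu^2·u^2 = 25954, Σu^2·u = 2554, Σu^2 = 262, Σu·u = 262, Σu = 28, Σ1 = 6.
And Σu^2·w = 32110, Σu·w = 3128, Σw = 330.
Normal equations: [[25954, 2554, 262]; [2554, 262, 28]; [262, 28, 6]]·[a, b, c]ᵀ = [32110, 3128, 330]ᵀ.
Row-reducing yields a = 157832/100227, b = -388070/100227, c = 143827/33409.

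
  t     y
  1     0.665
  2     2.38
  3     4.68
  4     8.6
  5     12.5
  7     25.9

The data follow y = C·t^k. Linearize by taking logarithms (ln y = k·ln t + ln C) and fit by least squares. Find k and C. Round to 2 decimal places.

k = 1.86, C = 0.65

Linearized form: ln y = k·ln t + ln C. From the 6 transformed points,
XᵀX = [[9.9861, 6.7334]; [6.7334, 6]], rhs = [15.6770, 9.9342]ᵀ  (here Σln t = 6.7334, Σ(ln t)² = 9.9861, Σln y = 9.9342, Σln t·ln y = 15.6770).
Δ = 9.9861·6 − (6.7334)² = 14.5777; k = (15.6770·6 − 6.7334·9.9342)/14.5777 = 1.86387, ln C = (9.9861·9.9342 − 6.7334·15.6770)/14.5777 = -0.43601, so C = exp(-0.43601) = 0.64661.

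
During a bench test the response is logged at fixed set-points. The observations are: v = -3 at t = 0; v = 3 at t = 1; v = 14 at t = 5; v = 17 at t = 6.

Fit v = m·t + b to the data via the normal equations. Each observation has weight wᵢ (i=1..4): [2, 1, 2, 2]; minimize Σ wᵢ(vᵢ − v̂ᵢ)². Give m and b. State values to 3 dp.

m = 3.229, b = -2.181

The normal system AᵀWA·[m, b]ᵀ = AᵀWv is [[123, 23]; [23, 7]]·[m, b]ᵀ = [347, 59]ᵀ.
Determinant 123·7 − 23² = 332.
m = (347·7 − 23·59)/332 = 268/83; b = (123·59 − 23·347)/332 = -181/83.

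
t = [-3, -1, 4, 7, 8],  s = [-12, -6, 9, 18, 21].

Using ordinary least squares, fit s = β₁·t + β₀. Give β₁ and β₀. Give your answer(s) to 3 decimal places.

From the data, Σt·t = 139, Σt = 15, Σ1 = 5.
For Aᵀs: Σt·s = 372, Σs = 30.
So AᵀA·[β₁, β₀]ᵀ = Aᵀs: [[139, 15]; [15, 5]]·[β₁, β₀]ᵀ = [372, 30]ᵀ.
Eliminating β₀: 5·(row 1) − 15·(row 2) gives 470·β₁ = 5·372 − 15·30 = 1410, so β₁ = 3.
Then β₀ = (30 − 15·3)/5 = -3.

β₁ = 3.000, β₀ = -3.000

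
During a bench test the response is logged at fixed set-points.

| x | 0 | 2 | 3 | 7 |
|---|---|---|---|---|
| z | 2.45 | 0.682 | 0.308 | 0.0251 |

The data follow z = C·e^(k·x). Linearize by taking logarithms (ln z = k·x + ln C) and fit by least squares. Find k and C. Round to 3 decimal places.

Let Y = ln z. Fitting Y = k·x + ln C by least squares:
AᵀA = [[62.0000, 12.0000]; [12.0000, 4]], rhs = [-30.0926, -4.3492]ᵀ  (here Σx = 12.0000, Σ(x)² = 62.0000, Σln z = -4.3492, Σx·ln z = -30.0926).
Slope k = (n·Σx·ln z − Σx·Σln z)/(n·Σ(x)² − (Σx)²) = (4·-30.0926 − 12.0000·-4.3492)/104.0000 = -0.65558; ln C = (Σln z − k·Σx)/n = 0.87945, so C = exp(0.87945) = 2.40956.

k = -0.656, C = 2.410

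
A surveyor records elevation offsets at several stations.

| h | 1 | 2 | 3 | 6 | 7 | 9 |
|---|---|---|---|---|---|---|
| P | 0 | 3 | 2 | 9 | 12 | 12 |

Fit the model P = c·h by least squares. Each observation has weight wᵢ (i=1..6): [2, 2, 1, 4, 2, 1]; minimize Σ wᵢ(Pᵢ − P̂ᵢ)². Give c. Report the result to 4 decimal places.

c = 1.4912

Compute the Gram sums: Σwᵢ·h·h = 342.
For XᵀWP: Σwᵢ·h·P = 510.
XᵀWX·[c]ᵀ = XᵀWP becomes [[342]]·[c]ᵀ = [510]ᵀ.
Hence c = 510 / 342 ≈ 1.49123.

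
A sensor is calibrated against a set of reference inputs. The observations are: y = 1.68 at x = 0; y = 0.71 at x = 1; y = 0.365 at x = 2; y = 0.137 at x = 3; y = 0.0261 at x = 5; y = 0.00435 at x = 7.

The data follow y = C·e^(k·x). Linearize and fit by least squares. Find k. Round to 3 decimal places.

Let Y = ln y. Fitting Y = k·x + ln C by least squares:
Over the data: Σx = 18.0000, Σ(x)² = 88.0000, Σln y = -11.9027, Σx·ln y = -64.6137.
Normal system: [[88.0000, 18.0000]; [18.0000, 6]]·[k, ln C]ᵀ = [-64.6137, -11.9027]ᵀ.
Solving (det = 204.0000): k = -0.85016, ln C = 0.56670.

k = -0.850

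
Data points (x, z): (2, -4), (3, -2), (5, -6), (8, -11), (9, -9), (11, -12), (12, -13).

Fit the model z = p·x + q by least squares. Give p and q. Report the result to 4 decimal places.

The normal system MᵀM·[p, q]ᵀ = Mᵀz is [[448, 50]; [50, 7]]·[p, q]ᵀ = [-501, -57]ᵀ.
Determinant 448·7 − 50² = 636.
p = ((-501)·7 − 50·(-57))/636 = -219/212; q = (448·(-57) − 50·(-501))/636 = -81/106.

p = -1.0330, q = -0.7642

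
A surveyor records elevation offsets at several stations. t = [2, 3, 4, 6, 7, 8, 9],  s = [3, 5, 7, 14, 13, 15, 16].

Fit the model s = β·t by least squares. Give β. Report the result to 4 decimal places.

β = 1.8842

Setting ∂/∂β … = 0 gives: 259·β = 488.
(Σt·t = 259, Σt·s = 488.)
β = 488/259 = 1.88417.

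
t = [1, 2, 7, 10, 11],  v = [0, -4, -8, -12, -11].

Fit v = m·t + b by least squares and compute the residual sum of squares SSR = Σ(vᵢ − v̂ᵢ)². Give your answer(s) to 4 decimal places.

With design matrix A, AᵀA = [[275, 31]; [31, 5]] and Aᵀv = [-305, -35]ᵀ.
Δ = 275·5 − 31² = 414.
m = ((-305)·5 − 31·(-35))/414 = -220/207; b = (275·(-35) − 31·(-305))/414 = -85/207.
Residuals: 305/207, -101/69, -31/207, -199/207, 76/69; SSR = 1340/207.

SSR = 6.4734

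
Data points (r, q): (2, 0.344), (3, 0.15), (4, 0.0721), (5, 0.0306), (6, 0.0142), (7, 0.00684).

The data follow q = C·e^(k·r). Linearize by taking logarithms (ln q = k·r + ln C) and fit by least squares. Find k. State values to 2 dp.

k = -0.79

Taking logs, ln q = k·r + ln C, so regress ln q on r.
AᵀA = [[139.0000, 27.0000]; [27.0000, 6]], rhs = [-96.2000, -18.3202]ᵀ  (here Σr = 27.0000, Σ(r)² = 139.0000, Σln q = -18.3202, Σr·ln q = -96.2000).
Slope k = (n·Σr·ln q − Σr·Σln q)/(n·Σ(r)² − (Σr)²) = (6·-96.2000 − 27.0000·-18.3202)/105.0000 = -0.78624; ln C = (Σln q − k·Σr)/n = 0.48473.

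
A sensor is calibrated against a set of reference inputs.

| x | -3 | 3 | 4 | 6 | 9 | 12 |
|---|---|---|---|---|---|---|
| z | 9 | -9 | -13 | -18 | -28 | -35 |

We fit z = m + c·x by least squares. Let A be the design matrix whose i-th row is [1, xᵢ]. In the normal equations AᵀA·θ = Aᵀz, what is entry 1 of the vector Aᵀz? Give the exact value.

-94

Entry 1 ↔ basis 1, so (Aᵀz)_{1} = Σᵢ zᵢ = (1)·(9) + (1)·(-9) + (1)·(-13) + (1)·(-18) + (1)·(-28) + (1)·(-35) = -94.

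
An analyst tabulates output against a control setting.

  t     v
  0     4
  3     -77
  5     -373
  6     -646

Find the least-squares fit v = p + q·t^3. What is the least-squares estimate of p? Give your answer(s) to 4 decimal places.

p = 3.9909

Sums needed: Σ1 = 4, Σt^3 = 368, Σt^3·t^3 = 63010.
For Mᵀv: Σv = -1092, Σt^3·v = -188240.
So MᵀM·[p, q]ᵀ = Mᵀv: [[4, 368]; [368, 63010]]·[p, q]ᵀ = [-1092, -188240]ᵀ.
Δ = 4·63010 − 368² = 116616.
p = ((-1092)·63010 − 368·(-188240))/116616 = 58175/14577; q = (4·(-188240) − 368·(-1092))/116616 = -43888/14577.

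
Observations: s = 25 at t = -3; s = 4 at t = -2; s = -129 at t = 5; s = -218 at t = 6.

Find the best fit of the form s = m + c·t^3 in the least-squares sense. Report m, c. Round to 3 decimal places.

m = -3.139, c = -0.998

MᵀM·[m, c]ᵀ = Mᵀs reads: 4·m + 306·c = -318;  306·m + 63074·c = -63920.
(Σ1 = 4, Σt^3 = 306, Σt^3·t^3 = 63074, Σs = -318, Σt^3·s = -63920.)
Δ = 4·63074 − 306² = 158660.
m = ((-318)·63074 − 306·(-63920))/158660 = -124503/39665; c = (4·(-63920) − 306·(-318))/158660 = -39593/39665.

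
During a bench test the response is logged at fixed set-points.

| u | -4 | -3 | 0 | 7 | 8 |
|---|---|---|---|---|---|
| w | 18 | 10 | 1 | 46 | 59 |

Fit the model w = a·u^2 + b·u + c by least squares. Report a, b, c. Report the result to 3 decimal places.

MᵀM·[a, b, c]ᵀ = Mᵀw reads: 6834·a + 764·b + 138·c = 6408;  764·a + 138·b + 8·c = 692;  138·a + 8·b + 5·c = 134.
(Σu^2·u^2 = 6834, Σu^2·u = 764, Σu^2 = 138, Σu·u = 138, Σu = 8, Σ1 = 5, Σu^2·w = 6408, Σu·w = 692, Σw = 134.)
Solving the 3×3 system (Gaussian elimination) gives a = 7674/8047, b = -2598/8047, c = 8014/8047.

a = 0.954, b = -0.323, c = 0.996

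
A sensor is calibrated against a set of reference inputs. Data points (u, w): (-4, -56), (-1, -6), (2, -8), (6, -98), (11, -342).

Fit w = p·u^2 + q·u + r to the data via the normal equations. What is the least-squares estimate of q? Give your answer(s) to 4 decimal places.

q = 1.8567

Entries of MᵀM: Σu^2·u^2 = 16210, Σu^2·u = 1490, Σu^2 = 178, Σu·u = 178, Σu = 14, Σ1 = 5.
Moment sums: Σu^2·w = -45844, Σu·w = -4136, Σw = -510.
Solving the 3×3 system (Gaussian elimination) gives p = -241217/80652, q = 149749/80652, r = -443/611.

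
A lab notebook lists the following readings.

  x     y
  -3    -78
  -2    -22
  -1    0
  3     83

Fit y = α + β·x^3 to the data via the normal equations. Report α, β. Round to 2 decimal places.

α = 2.46, β = 2.98

Entries of MᵀM: Σ1 = 4, Σx^3 = -9, Σx^3·x^3 = 1523.
And Σy = -17, Σx^3·y = 4523.
Normal equations: [[4, -9]; [-9, 1523]]·[α, β]ᵀ = [-17, 4523]ᵀ.
Eliminating β: 1523·(row 1) − (-9)·(row 2) gives 6011·α = 1523·(-17) − (-9)·4523 = 14816, so α = 14816/6011.
Then β = (4523 − (-9)·(14816/6011))/1523 = 17939/6011.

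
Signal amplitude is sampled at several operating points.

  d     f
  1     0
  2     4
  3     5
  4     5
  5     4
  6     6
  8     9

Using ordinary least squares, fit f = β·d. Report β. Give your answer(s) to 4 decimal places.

Entries of AᵀA: Σd·d = 155.
Moment sums: Σd·f = 171.
So AᵀA·[β]ᵀ = Aᵀf: [[155]]·[β]ᵀ = [171]ᵀ.
β = 171/155 = 1.10323.

β = 1.1032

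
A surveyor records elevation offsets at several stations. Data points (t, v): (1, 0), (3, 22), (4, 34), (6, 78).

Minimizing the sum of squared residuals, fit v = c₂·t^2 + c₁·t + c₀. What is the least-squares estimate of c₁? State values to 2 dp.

Normal-equation sums: Σt^2·t^2 = 1634, Σt^2·t = 308, Σt^2 = 62, Σt·t = 62, Σt = 14, Σ1 = 4.
Right-hand side: Σt^2·v = 3550, Σt·v = 670, Σv = 134.
Inverting the 3×3 Gram matrix, [c₂, c₁, c₀]ᵀ = [11/6, 205/78, -107/26]ᵀ.

c₁ = 2.63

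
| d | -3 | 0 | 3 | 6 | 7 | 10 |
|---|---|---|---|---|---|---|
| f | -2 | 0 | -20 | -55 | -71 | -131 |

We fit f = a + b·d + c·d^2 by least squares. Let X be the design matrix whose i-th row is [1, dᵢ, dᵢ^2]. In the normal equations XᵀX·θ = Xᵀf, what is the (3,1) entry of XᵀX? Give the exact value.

Row 3 ↔ basis d^2, column 1 ↔ basis 1, so (XᵀX)_{3,1} = Σᵢ d^2 = (9)·(1) + (0)·(1) + (9)·(1) + (36)·(1) + (49)·(1) + (100)·(1) = 203.

203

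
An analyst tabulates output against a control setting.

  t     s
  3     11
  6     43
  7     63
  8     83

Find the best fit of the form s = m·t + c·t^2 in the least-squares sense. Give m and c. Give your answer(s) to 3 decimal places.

From the data, Σt·t = 158, Σt·t^2 = 1098, Σt^2·t^2 = 7874.
And Σt·s = 1396, Σt^2·s = 10046.
AᵀA·[m, c]ᵀ = Aᵀs becomes [[158, 1098]; [1098, 7874]]·[m, c]ᵀ = [1396, 10046]ᵀ.
Δ = 158·7874 − 1098² = 38488.
m = (1396·7874 − 1098·10046)/38488 = -9601/9622; c = (158·10046 − 1098·1396)/38488 = 13615/9622.

m = -0.998, c = 1.415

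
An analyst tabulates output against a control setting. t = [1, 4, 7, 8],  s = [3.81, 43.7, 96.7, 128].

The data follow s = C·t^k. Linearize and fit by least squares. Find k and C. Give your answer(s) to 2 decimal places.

k = 1.68, C = 3.91

Let Y = ln s. Fitting Y = k·ln t + ln C by least squares:
AᵀA = [[10.0325, 5.4116]; [5.4116, 4]], rhs = [24.2220, 14.5386]ᵀ  (here Σln t = 5.4116, Σ(ln t)² = 10.0325, Σln s = 14.5386, Σln t·ln s = 24.2220).
Slope k = (n·Σln t·ln s − Σln t·Σln s)/(n·Σ(ln t)² − (Σln t)²) = (4·24.2220 − 5.4116·14.5386)/10.8439 = 1.67929; ln C = (Σln s − k·Σln t)/n = 1.36273, so C = exp(1.36273) = 3.90683.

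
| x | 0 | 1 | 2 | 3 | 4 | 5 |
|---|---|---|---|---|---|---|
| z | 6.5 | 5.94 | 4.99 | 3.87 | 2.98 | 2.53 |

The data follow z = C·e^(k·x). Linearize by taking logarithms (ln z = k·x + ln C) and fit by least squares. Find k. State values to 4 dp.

With ln zᵢ as the transformed response and xᵢ as the regressor:
Over the data: Σx = 15.0000, Σ(x)² = 55.0000, Σln z = 8.6343, Σx·ln z = 18.0651.
Normal system: [[55.0000, 15.0000]; [15.0000, 6]]·[k, ln C]ᵀ = [18.0651, 8.6343]ᵀ.
Slope k = (n·Σx·ln z − Σx·Σln z)/(n·Σ(x)² − (Σx)²) = (6·18.0651 − 15.0000·8.6343)/105.0000 = -0.20118; ln C = (Σln z − k·Σx)/n = 1.94202.

k = -0.2012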